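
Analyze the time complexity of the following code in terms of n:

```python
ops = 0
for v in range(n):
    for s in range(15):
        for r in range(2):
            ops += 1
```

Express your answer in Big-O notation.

Each loop level contributes: n × 1 × 1. Multiplying the contributions gives O(n).

Answer: O(n)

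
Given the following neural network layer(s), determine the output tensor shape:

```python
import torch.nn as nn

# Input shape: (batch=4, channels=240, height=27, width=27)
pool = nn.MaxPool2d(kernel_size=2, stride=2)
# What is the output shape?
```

Input: (4, 240, 27, 27) -> Output: (4, 240, 13, 13)

Answer: (4, 240, 13, 13)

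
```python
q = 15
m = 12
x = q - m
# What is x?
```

Trace:
`q = 15` → q = 15
`m = 12` → m = 12
`x = q - m` → x = 3
So x = 3

Answer: 3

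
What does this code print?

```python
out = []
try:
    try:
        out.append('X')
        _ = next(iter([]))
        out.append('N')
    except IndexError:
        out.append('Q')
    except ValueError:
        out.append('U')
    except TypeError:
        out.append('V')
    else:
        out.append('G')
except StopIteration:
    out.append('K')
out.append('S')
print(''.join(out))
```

Execution trace: 'X' (inner try body) → 'K' (outer except StopIteration) → 'S' (after the try/except). Output: XKS

Answer: XKS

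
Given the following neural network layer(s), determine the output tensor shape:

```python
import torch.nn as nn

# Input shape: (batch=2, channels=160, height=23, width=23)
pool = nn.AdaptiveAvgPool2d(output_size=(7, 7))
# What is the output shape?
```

Input: (2, 160, 23, 23) -> Output: (2, 160, 7, 7)

Answer: (2, 160, 7, 7)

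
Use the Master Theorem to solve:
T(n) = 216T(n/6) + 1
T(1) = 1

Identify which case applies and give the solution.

a=216, b=6, f(n)=1. log_6(216) = 3. Since c=0 < 3, Case 1 applies: T(n) = Θ(n^log_b(a)) = O(n^3).

Answer: O(n^3) - Case 1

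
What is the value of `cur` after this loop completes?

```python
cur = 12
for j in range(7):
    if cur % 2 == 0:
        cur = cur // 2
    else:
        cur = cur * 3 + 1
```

Collatz-style transformation from 12
`cur` takes the values: 12 → 6 → 3 → 10 → 5 → 16 → 8 → 4

Answer: 4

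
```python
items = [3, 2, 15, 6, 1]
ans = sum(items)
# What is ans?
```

Trace:
`items = [3, 2, 15, 6, 1]` → items = [3, 2, 15, 6, 1]
`ans = sum(items)` → ans = 27
So ans = 27

Answer: 27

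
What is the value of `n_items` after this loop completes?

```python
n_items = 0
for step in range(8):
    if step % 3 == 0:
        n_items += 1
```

Count numbers divisible by 3 in range(8)
`n_items` takes the values: 0 → 1 → 2 → 3

Answer: 3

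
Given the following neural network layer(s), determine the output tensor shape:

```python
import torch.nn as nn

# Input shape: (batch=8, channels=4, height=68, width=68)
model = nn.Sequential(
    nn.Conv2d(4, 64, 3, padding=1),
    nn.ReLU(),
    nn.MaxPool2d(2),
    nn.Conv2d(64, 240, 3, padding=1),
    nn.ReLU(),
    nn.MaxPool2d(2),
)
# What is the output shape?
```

Input: (8, 4, 68, 68) -> after first Conv2d: (8, 64, 68, 68) -> after first MaxPool2d: (8, 64, 34, 34) -> after second Conv2d: (8, 240, 34, 34) -> Output: (8, 240, 17, 17)

Answer: (8, 240, 17, 17)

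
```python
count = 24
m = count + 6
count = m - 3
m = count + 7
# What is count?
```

Trace:
`count = 24` → count = 24
`m = count + 6` → m = 30
`count = m - 3` → count = 27
`m = count + 7` → m = 34
So count = 27

Answer: 27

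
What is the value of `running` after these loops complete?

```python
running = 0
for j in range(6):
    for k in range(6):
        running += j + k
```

Sum of all j+k for j,k in 6x6
`running` takes the values: 0 → 1 → 3 → 6 → 10 → 15 → 16 → 18 → 21 → 25 → 30 → 36 → 38 → 41 → 45 → 50 → 56 → 63 → 66 → 70 → 75 → 81 → 88 → 96 → 100 → 105 → 111 → 118 → 126 → 135 → 140 → 146 → 153 → 161 → 170 → 180

Answer: 180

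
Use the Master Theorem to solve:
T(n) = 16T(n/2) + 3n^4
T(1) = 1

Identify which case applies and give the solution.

a=16, b=2, f(n)=3n^4. log_2(16) = 4. Since c=4 = 4, Case 2 applies: T(n) = Θ(n^log_b(a) · log n) = O(n^4 log n).

Answer: O(n^4 log n) - Case 2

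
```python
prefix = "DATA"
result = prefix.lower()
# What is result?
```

Trace:
`prefix = "DATA"` → prefix = 'DATA'
`result = prefix.lower()` → result = 'data'
So result = 'data'

Answer: 'data'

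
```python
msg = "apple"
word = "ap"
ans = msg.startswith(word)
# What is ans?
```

Trace:
`msg = "apple"` → msg = 'apple'
`word = "ap"` → word = 'ap'
`ans = msg.startswith(word)` → ans = True
So ans = True

Answer: True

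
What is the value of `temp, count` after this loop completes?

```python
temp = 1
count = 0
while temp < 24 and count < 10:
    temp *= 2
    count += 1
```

Double until >= 24 or 10 iterations
`temp, count` takes the values: (1, 0) → (2, 0) → (2, 1) → (4, 1) → (4, 2) → (8, 2) → (8, 3) → (16, 3) → (16, 4) → (32, 4) → (32, 5)

Answer: 32, 5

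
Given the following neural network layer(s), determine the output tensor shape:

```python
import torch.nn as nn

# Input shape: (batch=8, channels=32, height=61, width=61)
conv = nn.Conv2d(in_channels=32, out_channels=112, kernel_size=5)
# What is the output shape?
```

Input: (8, 32, 61, 61) -> Output: (8, 112, 57, 57)

Answer: (8, 112, 57, 57)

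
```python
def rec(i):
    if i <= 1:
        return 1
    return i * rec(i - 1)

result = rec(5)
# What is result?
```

rec(5) = 5 * 4 * 3 * 2 * 1 = 120

Answer: 120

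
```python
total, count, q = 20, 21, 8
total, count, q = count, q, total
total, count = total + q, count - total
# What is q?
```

Trace:
`total, count, q = 20, 21, 8` → total = 20; count = 21; q = 8
`total, count, q = count, q, total` → total = 21; count = 8; q = 20
`total, count = total + q, count - total` → total = 41; count = -13
So q = 20

Answer: 20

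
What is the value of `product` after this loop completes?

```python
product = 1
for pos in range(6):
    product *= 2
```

2^6 = 64
`product` takes the values: 1 → 2 → 4 → 8 → 16 → 32 → 64

Answer: 64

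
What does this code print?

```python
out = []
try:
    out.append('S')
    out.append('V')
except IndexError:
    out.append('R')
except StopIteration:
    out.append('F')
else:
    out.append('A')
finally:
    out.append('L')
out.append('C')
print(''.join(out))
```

Execution trace: 'S' (try body) → 'V' (try body, no exception) → 'A' (else) → 'L' (finally) → 'C' (after the try/except). Output: SVALC

Answer: SVALC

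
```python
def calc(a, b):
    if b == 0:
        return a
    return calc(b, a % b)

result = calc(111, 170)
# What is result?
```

calc(111, 170) -> calc(170, 111) -> calc(111, 59) -> calc(59, 52) -> calc(52, 7) -> calc(7, 3) -> calc(3, 1) -> calc(1, 0) -> 1

Answer: 1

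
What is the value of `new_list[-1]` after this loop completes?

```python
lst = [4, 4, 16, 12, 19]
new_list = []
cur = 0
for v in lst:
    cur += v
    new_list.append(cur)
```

Cumulative sum ends at 55
`new_list` takes the values: [] → [4] → [4, 8] → [4, 8, 24] → [4, 8, 24, 36] → [4, 8, 24, 36, 55]
So `new_list[-1]` = 55

Answer: 55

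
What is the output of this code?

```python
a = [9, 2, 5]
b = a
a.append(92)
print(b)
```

Key concept: basic list aliasing.
Step by step:
`a = [9, 2, 5]` → a = [9, 2, 5]
`b = a` → b = [9, 2, 5] (same object as a)
`a.append(92)` → a = [9, 2, 5, 92] (same object as b); b = [9, 2, 5, 92] (same object as a)
`print(b)` → prints [9, 2, 5, 92]

Answer: [9, 2, 5, 92]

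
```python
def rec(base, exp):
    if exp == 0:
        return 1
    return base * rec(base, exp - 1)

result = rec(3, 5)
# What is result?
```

rec(3, 5) = 3 * 3 * 3 * 3 * 3 = 243

Answer: 243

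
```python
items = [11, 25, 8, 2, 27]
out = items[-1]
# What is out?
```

Trace:
`items = [11, 25, 8, 2, 27]` → items = [11, 25, 8, 2, 27]
`out = items[-1]` → out = 27
So out = 27

Answer: 27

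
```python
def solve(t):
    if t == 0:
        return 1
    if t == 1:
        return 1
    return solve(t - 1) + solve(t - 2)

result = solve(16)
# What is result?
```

Build up from base cases: solve(0)=1, solve(1)=1, solve(2)=2, solve(3)=3, solve(4)=5, solve(5)=8, solve(6)=13, ..., solve(16)=1597

Answer: 1597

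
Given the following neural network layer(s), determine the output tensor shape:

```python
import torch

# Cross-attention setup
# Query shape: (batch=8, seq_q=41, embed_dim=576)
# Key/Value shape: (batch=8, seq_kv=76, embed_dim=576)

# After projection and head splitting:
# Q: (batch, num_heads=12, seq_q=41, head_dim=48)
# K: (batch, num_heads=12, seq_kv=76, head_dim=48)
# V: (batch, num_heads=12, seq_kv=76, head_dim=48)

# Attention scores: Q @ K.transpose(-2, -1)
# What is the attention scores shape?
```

Input: (8, 41, 576) -> Output: (8, 12, 41, 76)

Answer: (8, 12, 41, 76)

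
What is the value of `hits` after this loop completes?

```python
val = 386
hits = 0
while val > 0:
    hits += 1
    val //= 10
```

Count digits by repeated division by 10
`hits` takes the values: 0 → 1 → 2 → 3

Answer: 3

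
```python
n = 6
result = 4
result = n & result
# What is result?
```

Trace:
`n = 6` → n = 6
`result = 4` → result = 4
`result = n & result` → result = 4
So result = 4

Answer: 4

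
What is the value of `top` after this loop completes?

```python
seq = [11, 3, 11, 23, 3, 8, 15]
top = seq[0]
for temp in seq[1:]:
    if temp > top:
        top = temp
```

Maximum of [11, 3, 11, 23, 3, 8, 15]
`top` takes the values: 11 → 23

Answer: 23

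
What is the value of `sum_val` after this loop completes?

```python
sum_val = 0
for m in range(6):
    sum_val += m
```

Sum of 0 to 5 = 15
`sum_val` takes the values: 0 → 1 → 3 → 6 → 10 → 15

Answer: 15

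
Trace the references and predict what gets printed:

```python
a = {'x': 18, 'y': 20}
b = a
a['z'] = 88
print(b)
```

Key concept: dict aliasing.
Step by step:
`a = {'x': 18, 'y': 20}` → a = {'x': 18, 'y': 20}
`b = a` → b = {'x': 18, 'y': 20} (same object as a)
`a['z'] = 88` → a = {'x': 18, 'y': 20, 'z': 88} (same object as b); b = {'x': 18, 'y': 20, 'z': 88} (same object as a)
`print(b)` → prints {'x': 18, 'y': 20, 'z': 88}

Answer: {'x': 18, 'y': 20, 'z': 88}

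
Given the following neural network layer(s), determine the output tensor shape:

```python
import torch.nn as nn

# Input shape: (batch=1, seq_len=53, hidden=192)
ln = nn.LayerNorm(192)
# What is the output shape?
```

Input: (1, 53, 192) -> Output: (1, 53, 192)

Answer: (1, 53, 192)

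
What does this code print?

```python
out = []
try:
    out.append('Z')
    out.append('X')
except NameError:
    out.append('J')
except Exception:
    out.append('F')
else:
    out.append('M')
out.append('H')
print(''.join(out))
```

Execution trace: 'Z' (try body) → 'X' (try body, no exception) → 'M' (else) → 'H' (after the try/except). Output: ZXMH

Answer: ZXMH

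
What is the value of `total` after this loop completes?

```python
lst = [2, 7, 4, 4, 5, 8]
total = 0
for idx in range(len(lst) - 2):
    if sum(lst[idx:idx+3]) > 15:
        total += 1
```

Count windows with sum > 15
`total` takes the values: 0 → 1

Answer: 1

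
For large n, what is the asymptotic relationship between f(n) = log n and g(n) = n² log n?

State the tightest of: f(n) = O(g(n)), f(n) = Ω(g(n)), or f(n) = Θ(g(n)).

log n vs n² log n: f(n) = O(g(n)) but not Ω(g(n)) — n² log n grows strictly faster than log n.

Answer: f(n) = O(g(n)) but not Ω(g(n)) — n² log n grows strictly faster than log n.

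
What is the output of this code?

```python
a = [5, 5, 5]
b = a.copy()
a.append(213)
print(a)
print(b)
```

Key concept: list.copy() creates independent copy.
Step by step:
`a = [5, 5, 5]` → a = [5, 5, 5]
`b = a.copy()` → b = [5, 5, 5]
`a.append(213)` → a = [5, 5, 5, 213]
`print(a)` → prints [5, 5, 5, 213]
`print(b)` → prints [5, 5, 5]

Answer:
[5, 5, 5, 213]
[5, 5, 5]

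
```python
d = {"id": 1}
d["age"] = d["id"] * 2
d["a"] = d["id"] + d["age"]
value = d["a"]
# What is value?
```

Trace:
`d = {"id": 1}` → d = {'id': 1}
`d["age"] = d["id"] * 2` → d = {'id': 1, 'age': 2}
`d["a"] = d["id"] + d["age"]` → d = {'id': 1, 'age': 2, 'a': 3}
`value = d["a"]` → value = 3
So value = 3

Answer: 3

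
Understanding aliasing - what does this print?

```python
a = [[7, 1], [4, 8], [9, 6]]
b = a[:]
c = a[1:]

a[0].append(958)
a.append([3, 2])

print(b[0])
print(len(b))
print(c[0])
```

Key concept: slice with nested mutation.
Step by step:
`a = [[7, 1], [4, 8], [9, 6]]` → a = [[7, 1], [4, 8], [9, 6]]
`b = a[:]` → b = [[7, 1], [4, 8], [9, 6]]
`c = a[1:]` → c = [[4, 8], [9, 6]]
`a[0].append(958)` → a = [[7, 1, 958], [4, 8], [9, 6]]; b = [[7, 1, 958], [4, 8], [9, 6]]
`a.append([3, 2])` → a = [[7, 1, 958], [4, 8], [9, 6], [3, 2]]
`print(b[0])` → prints [7, 1, 958]
`print(len(b))` → prints 3
`print(c[0])` → prints [4, 8]

Answer:
[7, 1, 958]
3
[4, 8]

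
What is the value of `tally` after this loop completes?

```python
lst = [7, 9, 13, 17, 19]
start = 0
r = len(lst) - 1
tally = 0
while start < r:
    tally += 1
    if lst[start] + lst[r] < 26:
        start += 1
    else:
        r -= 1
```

Steps to find pair summing to 26
`tally` takes the values: 0 → 1 → 2 → 3 → 4

Answer: 4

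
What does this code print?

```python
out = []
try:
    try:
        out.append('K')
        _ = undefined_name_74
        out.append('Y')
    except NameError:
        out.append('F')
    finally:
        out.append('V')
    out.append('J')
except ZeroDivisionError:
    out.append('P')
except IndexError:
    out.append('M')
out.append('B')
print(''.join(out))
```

Execution trace: 'K' (inner try body) → 'F' (inner except NameError) → 'V' (inner finally) → 'J' (try body, no exception) → 'B' (after the try/except). Output: KFVJB

Answer: KFVJB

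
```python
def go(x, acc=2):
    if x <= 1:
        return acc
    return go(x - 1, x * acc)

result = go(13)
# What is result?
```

Accumulator trace (n, acc): (13, 2) -> (12, 26) -> (11, 312) -> (10, 3432) -> (9, 34320) -> (8, 308880) -> (7, 2471040) -> (6, 17297280) -> (5, 103783680) -> (4, 518918400) -> (3, 2075673600) -> (2, 6227020800) -> (1, 12454041600) -> return 12454041600

Answer: 12454041600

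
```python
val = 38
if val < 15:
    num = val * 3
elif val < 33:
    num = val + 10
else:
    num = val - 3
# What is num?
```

Trace:
`val = 38` → val = 38
`if val < 15: ...` → val < 15 is False, val < 33 is False, take else branch → num = 35
So num = 35

Answer: 35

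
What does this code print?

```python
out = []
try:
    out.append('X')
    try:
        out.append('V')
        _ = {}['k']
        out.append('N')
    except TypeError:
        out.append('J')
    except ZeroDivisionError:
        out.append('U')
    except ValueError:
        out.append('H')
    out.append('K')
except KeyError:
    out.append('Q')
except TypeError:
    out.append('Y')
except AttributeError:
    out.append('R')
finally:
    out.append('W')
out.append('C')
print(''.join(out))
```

Execution trace: 'X' (try body) → 'V' (inner try body) → 'Q' (except KeyError) → 'W' (finally) → 'C' (after the try/except). Output: XVQWC

Answer: XVQWC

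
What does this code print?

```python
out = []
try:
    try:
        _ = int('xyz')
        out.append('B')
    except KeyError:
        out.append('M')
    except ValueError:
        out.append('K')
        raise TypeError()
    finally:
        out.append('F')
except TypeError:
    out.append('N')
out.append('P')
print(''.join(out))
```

Execution trace: 'K' (except ValueError) → 'F' (finally) → 'N' (outer except TypeError) → 'P' (after the try/except). Output: KFNP

Answer: KFNP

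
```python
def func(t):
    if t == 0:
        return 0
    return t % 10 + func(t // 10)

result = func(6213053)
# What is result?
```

Sum of digits of 6213053: 3 + 5 + 0 + 3 + 1 + 2 + 6 = 20

Answer: 20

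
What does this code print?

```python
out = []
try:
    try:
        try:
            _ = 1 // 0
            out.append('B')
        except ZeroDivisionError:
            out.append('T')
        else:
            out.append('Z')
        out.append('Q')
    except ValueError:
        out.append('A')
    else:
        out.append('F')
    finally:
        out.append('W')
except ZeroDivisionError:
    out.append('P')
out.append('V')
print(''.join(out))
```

Execution trace: 'T' (inner except ZeroDivisionError) → 'Q' (try body, no exception) → 'F' (else) → 'W' (finally) → 'V' (after the try/except). Output: TQFWV

Answer: TQFWV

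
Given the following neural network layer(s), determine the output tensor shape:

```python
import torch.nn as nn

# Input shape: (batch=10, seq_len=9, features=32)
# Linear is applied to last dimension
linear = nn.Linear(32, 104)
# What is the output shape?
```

Input: (10, 9, 32) -> Output: (10, 9, 104)

Answer: (10, 9, 104)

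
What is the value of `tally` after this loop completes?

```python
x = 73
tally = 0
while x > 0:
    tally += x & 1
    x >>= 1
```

Count set bits in 73 (binary: 0b1001001)
`tally` takes the values: 0 → 1 → 2 → 3

Answer: 3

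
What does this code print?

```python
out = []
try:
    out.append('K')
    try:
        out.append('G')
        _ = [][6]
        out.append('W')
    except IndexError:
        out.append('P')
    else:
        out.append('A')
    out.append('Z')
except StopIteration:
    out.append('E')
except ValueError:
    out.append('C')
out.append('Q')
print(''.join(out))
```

Execution trace: 'K' (try body) → 'G' (inner try body) → 'P' (inner except IndexError) → 'Z' (try body, no exception) → 'Q' (after the try/except). Output: KGPZQ

Answer: KGPZQ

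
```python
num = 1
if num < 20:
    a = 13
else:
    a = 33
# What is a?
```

Trace:
`num = 1` → num = 1
`if num < 20: ...` → num < 20 is True → a = 13
So a = 13

Answer: 13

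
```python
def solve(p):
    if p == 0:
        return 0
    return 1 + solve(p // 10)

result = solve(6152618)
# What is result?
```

Count of digits of 6152618: 7

Answer: 7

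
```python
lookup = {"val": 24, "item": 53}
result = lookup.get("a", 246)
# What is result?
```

Trace:
`lookup = {"val": 24, "item": 53}` → lookup = {'val': 24, 'item': 53}
`result = lookup.get("a", 246)` → result = 246
So result = 246

Answer: 246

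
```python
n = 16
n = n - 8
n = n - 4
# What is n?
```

Trace:
`n = 16` → n = 16
`n = n - 8` → n = 8
`n = n - 4` → n = 4
So n = 4

Answer: 4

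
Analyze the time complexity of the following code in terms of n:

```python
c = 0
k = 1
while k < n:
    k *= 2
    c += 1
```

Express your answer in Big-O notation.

Each loop level contributes: log n. Multiplying the contributions gives O(log n).

Answer: O(log n)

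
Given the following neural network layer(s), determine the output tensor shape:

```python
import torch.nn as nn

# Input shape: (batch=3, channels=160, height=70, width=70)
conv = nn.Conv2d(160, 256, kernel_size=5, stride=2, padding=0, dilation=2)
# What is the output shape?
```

Input: (3, 160, 70, 70) -> Output: (3, 256, 31, 31)

Answer: (3, 256, 31, 31)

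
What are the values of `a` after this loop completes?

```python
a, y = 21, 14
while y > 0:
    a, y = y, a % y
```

GCD of 21 and 14
`a` takes the values: 21 → 14 → 7

Answer: 7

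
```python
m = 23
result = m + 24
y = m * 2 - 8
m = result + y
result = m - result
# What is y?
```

Trace:
`m = 23` → m = 23
`result = m + 24` → result = 47
`y = m * 2 - 8` → y = 38
`m = result + y` → m = 85
`result = m - result` → result = 38
So y = 38

Answer: 38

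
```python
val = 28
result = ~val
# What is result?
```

Trace:
`val = 28` → val = 28
`result = ~val` → result = -29
So result = -29

Answer: -29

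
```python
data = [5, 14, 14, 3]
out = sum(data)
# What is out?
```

Trace:
`data = [5, 14, 14, 3]` → data = [5, 14, 14, 3]
`out = sum(data)` → out = 36
So out = 36

Answer: 36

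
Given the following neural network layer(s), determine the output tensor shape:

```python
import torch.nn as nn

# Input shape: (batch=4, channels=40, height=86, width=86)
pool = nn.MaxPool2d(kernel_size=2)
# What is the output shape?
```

Input: (4, 40, 86, 86) -> Output: (4, 40, 43, 43)

Answer: (4, 40, 43, 43)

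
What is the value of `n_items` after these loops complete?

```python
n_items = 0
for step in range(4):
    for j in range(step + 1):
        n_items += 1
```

Triangle: 1 + 2 + ... + 4
`n_items` takes the values: 0 → 1 → 2 → 3 → 4 → 5 → 6 → 7 → 8 → 9 → 10

Answer: 10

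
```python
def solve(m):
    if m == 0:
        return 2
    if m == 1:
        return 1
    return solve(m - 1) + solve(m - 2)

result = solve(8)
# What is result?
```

Build up from base cases: solve(0)=2, solve(1)=1, solve(2)=3, solve(3)=4, solve(4)=7, solve(5)=11, solve(6)=18, ..., solve(8)=47

Answer: 47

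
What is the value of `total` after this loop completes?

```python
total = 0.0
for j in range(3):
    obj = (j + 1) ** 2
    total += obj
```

Sum of squared losses 1² + 2² + ... + 3²
`total` takes the values: 0.0 → 1.0 → 5.0 → 14.0

Answer: 14.0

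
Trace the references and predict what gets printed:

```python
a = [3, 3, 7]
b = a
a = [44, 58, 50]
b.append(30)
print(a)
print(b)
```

Key concept: rebinding vs mutation: a is rebound to a new list, b still points at the original.
Step by step:
`a = [3, 3, 7]` → a = [3, 3, 7]
`b = a` → b = [3, 3, 7] (same object as a)
`a = [44, 58, 50]` → a = [44, 58, 50]
`b.append(30)` → b = [3, 3, 7, 30]
`print(a)` → prints [44, 58, 50]
`print(b)` → prints [3, 3, 7, 30]

Answer:
[44, 58, 50]
[3, 3, 7, 30]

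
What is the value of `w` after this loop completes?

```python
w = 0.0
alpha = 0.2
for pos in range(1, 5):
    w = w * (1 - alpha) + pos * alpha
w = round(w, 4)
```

Moving average with lr=0.2
`w` takes the values: 0.0 → 0.2 → 0.56 → 1.048 → 1.6384

Answer: 1.6384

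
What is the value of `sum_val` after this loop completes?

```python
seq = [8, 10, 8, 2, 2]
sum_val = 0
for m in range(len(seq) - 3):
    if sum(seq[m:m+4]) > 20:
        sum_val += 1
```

Count windows with sum > 20
`sum_val` takes the values: 0 → 1 → 2

Answer: 2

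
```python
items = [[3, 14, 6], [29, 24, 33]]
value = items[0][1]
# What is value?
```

Trace:
`items = [[3, 14, 6], [29, 24, 33]]` → items = [[3, 14, 6], [29, 24, 33]]
`value = items[0][1]` → value = 14
So value = 14

Answer: 14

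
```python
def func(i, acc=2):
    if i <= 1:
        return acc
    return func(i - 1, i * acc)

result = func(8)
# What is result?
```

Accumulator trace (n, acc): (8, 2) -> (7, 16) -> (6, 112) -> (5, 672) -> (4, 3360) -> (3, 13440) -> (2, 40320) -> (1, 80640) -> return 80640

Answer: 80640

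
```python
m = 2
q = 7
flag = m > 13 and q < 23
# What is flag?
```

Trace:
`m = 2` → m = 2
`q = 7` → q = 7
`flag = m > 13 and q < 23` → flag = False
So flag = False

Answer: False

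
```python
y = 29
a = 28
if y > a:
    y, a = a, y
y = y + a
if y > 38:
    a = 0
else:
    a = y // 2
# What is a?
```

Trace:
`y = 29` → y = 29
`a = 28` → a = 28
`if y > a: ...` → y > a is True → y = 28; a = 29
`y = y + a` → y = 57
`if y > 38: ...` → y > 38 is True → a = 0
So a = 0

Answer: 0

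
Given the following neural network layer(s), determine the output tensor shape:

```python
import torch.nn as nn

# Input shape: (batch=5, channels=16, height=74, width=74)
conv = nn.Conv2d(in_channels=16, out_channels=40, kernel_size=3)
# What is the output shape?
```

Input: (5, 16, 74, 74) -> Output: (5, 40, 72, 72)

Answer: (5, 40, 72, 72)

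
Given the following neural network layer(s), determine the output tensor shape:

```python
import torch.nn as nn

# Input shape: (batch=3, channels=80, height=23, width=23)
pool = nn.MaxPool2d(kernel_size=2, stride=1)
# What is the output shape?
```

Input: (3, 80, 23, 23) -> Output: (3, 80, 22, 22)

Answer: (3, 80, 22, 22)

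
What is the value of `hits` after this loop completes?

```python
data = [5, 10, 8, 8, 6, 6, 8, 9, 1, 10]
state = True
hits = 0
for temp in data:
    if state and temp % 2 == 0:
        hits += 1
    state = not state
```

Count even values at even positions
`hits` takes the values: 0 → 1 → 2 → 3

Answer: 3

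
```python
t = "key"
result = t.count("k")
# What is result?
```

Trace:
`t = "key"` → t = 'key'
`result = t.count("k")` → result = 1
So result = 1

Answer: 1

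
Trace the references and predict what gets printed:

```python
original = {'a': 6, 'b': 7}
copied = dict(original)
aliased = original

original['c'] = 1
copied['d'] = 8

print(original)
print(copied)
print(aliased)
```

Key concept: dict() creates copy, assignment creates alias.
Step by step:
`original = {'a': 6, 'b': 7}` → original = {'a': 6, 'b': 7}
`copied = dict(original)` → copied = {'a': 6, 'b': 7}
`aliased = original` → aliased = {'a': 6, 'b': 7} (same object as original)
`original['c'] = 1` → original = {'a': 6, 'b': 7, 'c': 1} (same object as aliased); aliased = {'a': 6, 'b': 7, 'c': 1} (same object as original)
`copied['d'] = 8` → copied = {'a': 6, 'b': 7, 'd': 8}
`print(original)` → prints {'a': 6, 'b': 7, 'c': 1}
`print(copied)` → prints {'a': 6, 'b': 7, 'd': 8}
`print(aliased)` → prints {'a': 6, 'b': 7, 'c': 1}

Answer:
{'a': 6, 'b': 7, 'c': 1}
{'a': 6, 'b': 7, 'd': 8}
{'a': 6, 'b': 7, 'c': 1}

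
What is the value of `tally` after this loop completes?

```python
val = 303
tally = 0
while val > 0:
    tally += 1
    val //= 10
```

Count digits by repeated division by 10
`tally` takes the values: 0 → 1 → 2 → 3

Answer: 3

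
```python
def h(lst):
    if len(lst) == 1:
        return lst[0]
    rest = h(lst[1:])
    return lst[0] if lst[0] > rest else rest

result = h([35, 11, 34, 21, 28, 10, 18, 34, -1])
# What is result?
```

Recursive max over [35, 11, 34, 21, 28, 10, 18, 34, -1] = 35

Answer: 35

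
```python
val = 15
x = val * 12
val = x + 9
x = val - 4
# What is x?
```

Trace:
`val = 15` → val = 15
`x = val * 12` → x = 180
`val = x + 9` → val = 189
`x = val - 4` → x = 185
So x = 185

Answer: 185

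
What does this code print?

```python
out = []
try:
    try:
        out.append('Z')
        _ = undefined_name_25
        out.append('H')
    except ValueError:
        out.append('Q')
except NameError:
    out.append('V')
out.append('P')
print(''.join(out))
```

Execution trace: 'Z' (try body) → 'V' (outer except NameError) → 'P' (after the try/except). Output: ZVP

Answer: ZVP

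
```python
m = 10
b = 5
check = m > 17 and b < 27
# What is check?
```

Trace:
`m = 10` → m = 10
`b = 5` → b = 5
`check = m > 17 and b < 27` → check = False
So check = False

Answer: False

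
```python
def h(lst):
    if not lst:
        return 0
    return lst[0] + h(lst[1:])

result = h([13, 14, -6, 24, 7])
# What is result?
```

13 + 14 + (-6) + 24 + 7 + 0 = 52

Answer: 52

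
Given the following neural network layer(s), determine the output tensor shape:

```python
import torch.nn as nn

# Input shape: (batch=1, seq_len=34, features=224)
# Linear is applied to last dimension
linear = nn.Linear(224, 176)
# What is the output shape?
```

Input: (1, 34, 224) -> Output: (1, 34, 176)

Answer: (1, 34, 176)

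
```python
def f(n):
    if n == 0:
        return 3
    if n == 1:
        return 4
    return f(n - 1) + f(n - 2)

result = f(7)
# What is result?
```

Build up from base cases: f(0)=3, f(1)=4, f(2)=7, f(3)=11, f(4)=18, f(5)=29, f(6)=47, ..., f(7)=76

Answer: 76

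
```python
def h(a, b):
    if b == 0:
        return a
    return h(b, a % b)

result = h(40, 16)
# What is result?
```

h(40, 16) -> h(16, 8) -> h(8, 0) -> 8

Answer: 8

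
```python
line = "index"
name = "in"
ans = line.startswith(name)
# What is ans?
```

Trace:
`line = "index"` → line = 'index'
`name = "in"` → name = 'in'
`ans = line.startswith(name)` → ans = True
So ans = True

Answer: True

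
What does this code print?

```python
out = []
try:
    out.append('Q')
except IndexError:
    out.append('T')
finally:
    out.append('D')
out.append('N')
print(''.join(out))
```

Execution trace: 'Q' (try body, no exception) → 'D' (finally) → 'N' (after the try/except). Output: QDN

Answer: QDN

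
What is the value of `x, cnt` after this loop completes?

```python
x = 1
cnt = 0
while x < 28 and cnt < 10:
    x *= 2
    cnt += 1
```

Double until >= 28 or 10 iterations
`x, cnt` takes the values: (1, 0) → (2, 0) → (2, 1) → (4, 1) → (4, 2) → (8, 2) → (8, 3) → (16, 3) → (16, 4) → (32, 4) → (32, 5)

Answer: 32, 5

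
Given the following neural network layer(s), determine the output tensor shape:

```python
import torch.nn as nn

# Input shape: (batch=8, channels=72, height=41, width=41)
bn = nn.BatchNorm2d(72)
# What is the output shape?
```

Input: (8, 72, 41, 41) -> Output: (8, 72, 41, 41)

Answer: (8, 72, 41, 41)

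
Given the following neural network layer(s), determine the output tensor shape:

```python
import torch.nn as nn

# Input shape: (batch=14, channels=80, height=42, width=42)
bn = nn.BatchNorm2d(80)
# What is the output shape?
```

Input: (14, 80, 42, 42) -> Output: (14, 80, 42, 42)

Answer: (14, 80, 42, 42)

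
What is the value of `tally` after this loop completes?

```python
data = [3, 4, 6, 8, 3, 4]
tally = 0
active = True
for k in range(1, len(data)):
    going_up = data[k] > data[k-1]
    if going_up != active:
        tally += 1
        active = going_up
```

Count direction changes in [3, 4, 6, 8, 3, 4]
`tally` takes the values: 0 → 1 → 2

Answer: 2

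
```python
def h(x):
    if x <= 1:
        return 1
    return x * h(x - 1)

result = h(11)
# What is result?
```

h(11) = 11 * 10 * 9 * 8 * 7 * 6 * 5 * 4 * 3 * 2 * 1 = 39916800

Answer: 39916800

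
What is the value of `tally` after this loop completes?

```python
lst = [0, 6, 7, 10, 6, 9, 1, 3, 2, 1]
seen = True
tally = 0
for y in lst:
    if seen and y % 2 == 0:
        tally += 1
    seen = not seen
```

Count even values at even positions
`tally` takes the values: 0 → 1 → 2 → 3

Answer: 3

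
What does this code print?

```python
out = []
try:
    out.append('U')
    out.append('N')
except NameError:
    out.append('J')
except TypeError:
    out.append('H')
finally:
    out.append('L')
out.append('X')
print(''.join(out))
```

Execution trace: 'U' (try body) → 'N' (try body, no exception) → 'L' (finally) → 'X' (after the try/except). Output: UNLX

Answer: UNLX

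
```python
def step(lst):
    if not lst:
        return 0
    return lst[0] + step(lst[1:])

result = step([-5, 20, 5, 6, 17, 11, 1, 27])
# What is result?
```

(-5) + 20 + 5 + 6 + 17 + 11 + 1 + 27 + 0 = 82

Answer: 82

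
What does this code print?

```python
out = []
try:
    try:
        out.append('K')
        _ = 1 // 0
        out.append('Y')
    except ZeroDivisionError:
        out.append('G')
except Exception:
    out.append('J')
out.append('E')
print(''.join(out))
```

Execution trace: 'K' (inner try body) → 'G' (inner except ZeroDivisionError) → 'E' (after the try/except). Output: KGE

Answer: KGE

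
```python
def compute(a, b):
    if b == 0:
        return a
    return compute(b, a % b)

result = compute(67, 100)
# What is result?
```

compute(67, 100) -> compute(100, 67) -> compute(67, 33) -> compute(33, 1) -> compute(1, 0) -> 1

Answer: 1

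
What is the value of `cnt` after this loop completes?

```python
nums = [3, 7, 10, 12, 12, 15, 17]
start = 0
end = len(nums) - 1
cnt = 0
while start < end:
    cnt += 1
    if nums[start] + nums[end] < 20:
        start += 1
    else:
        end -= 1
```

Steps to find pair summing to 20
`cnt` takes the values: 0 → 1 → 2 → 3 → 4 → 5 → 6

Answer: 6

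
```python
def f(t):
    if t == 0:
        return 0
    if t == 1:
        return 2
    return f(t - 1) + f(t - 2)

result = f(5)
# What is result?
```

Build up from base cases: f(0)=0, f(1)=2, f(2)=2, f(3)=4, f(4)=6, f(5)=10

Answer: 10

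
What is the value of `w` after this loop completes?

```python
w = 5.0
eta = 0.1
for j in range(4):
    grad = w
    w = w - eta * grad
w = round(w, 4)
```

Gradient descent: w = 5.0 * (1 - 0.1)^4
`w` takes the values: 5.0 → 4.5 → 4.05 → 3.645 → 3.2805

Answer: 3.2805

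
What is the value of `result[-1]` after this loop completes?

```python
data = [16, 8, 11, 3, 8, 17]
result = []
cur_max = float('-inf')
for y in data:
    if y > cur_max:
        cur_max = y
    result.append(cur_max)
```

Running max ends at 17
`result` takes the values: [] → [16] → [16, 16] → [16, 16, 16] → [16, 16, 16, 16] → [16, 16, 16, 16, 16] → [16, 16, 16, 16, 16, 17]
So `result[-1]` = 17

Answer: 17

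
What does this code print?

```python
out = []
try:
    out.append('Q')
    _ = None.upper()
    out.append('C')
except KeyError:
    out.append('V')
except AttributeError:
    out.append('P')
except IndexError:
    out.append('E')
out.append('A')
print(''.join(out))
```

Execution trace: 'Q' (try body) → 'P' (except AttributeError) → 'A' (after the try/except). Output: QPA

Answer: QPA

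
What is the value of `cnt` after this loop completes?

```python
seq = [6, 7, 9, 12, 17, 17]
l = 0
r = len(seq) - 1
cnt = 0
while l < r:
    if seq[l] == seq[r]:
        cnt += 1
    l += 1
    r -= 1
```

Count matching pairs from ends
`cnt` takes the values: 0

Answer: 0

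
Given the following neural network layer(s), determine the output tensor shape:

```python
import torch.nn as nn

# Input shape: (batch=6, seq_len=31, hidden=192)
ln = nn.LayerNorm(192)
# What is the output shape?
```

Input: (6, 31, 192) -> Output: (6, 31, 192)

Answer: (6, 31, 192)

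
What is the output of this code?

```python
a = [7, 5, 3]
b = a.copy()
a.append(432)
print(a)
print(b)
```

Key concept: list.copy() creates independent copy.
Step by step:
`a = [7, 5, 3]` → a = [7, 5, 3]
`b = a.copy()` → b = [7, 5, 3]
`a.append(432)` → a = [7, 5, 3, 432]
`print(a)` → prints [7, 5, 3, 432]
`print(b)` → prints [7, 5, 3]

Answer:
[7, 5, 3, 432]
[7, 5, 3]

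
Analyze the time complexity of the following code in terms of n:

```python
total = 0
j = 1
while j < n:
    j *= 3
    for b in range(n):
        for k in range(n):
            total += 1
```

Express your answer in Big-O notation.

Each loop level contributes: log n × n × n. Multiplying the contributions gives O(n^2 log n).

Answer: O(n^2 log n)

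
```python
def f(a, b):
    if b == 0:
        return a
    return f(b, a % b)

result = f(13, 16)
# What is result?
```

f(13, 16) -> f(16, 13) -> f(13, 3) -> f(3, 1) -> f(1, 0) -> 1

Answer: 1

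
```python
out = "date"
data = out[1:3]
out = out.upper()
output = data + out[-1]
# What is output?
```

Trace:
`out = "date"` → out = 'date'
`data = out[1:3]` → data = 'at'
`out = out.upper()` → out = 'DATE'
`output = data + out[-1]` → output = 'atE'
So output = 'atE'

Answer: 'atE'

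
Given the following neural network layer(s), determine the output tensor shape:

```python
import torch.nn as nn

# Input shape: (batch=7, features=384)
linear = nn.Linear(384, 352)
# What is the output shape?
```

Input: (7, 384) -> Output: (7, 352)

Answer: (7, 352)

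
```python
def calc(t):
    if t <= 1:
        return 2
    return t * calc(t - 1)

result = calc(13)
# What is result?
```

calc(13) = 13 * 12 * 11 * 10 * 9 * 8 * 7 * 6 * 5 * 4 * 3 * 2 * 2 = 12454041600

Answer: 12454041600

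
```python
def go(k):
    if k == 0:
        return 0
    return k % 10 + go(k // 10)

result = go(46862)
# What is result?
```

Sum of digits of 46862: 2 + 6 + 8 + 6 + 4 = 26

Answer: 26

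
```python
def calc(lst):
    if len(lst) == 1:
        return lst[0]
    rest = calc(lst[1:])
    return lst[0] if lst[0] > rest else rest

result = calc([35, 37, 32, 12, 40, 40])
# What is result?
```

Recursive max over [35, 37, 32, 12, 40, 40] = 40

Answer: 40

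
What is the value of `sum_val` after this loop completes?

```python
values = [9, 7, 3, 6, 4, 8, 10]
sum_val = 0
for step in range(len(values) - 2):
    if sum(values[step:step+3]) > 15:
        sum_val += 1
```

Count windows with sum > 15
`sum_val` takes the values: 0 → 1 → 2 → 3 → 4

Answer: 4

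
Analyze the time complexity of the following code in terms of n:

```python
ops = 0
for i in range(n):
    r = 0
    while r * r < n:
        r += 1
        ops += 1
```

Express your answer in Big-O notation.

Each loop level contributes: n × √n. Multiplying the contributions gives O(n√n).

Answer: O(n√n)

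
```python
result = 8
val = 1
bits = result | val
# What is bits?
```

Trace:
`result = 8` → result = 8
`val = 1` → val = 1
`bits = result | val` → bits = 9
So bits = 9

Answer: 9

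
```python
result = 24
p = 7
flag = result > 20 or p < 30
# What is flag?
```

Trace:
`result = 24` → result = 24
`p = 7` → p = 7
`flag = result > 20 or p < 30` → flag = True
So flag = True

Answer: True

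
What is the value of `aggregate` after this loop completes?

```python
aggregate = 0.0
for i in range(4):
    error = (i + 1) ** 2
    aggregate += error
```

Sum of squared losses 1² + 2² + ... + 4²
`aggregate` takes the values: 0.0 → 1.0 → 5.0 → 14.0 → 30.0

Answer: 30.0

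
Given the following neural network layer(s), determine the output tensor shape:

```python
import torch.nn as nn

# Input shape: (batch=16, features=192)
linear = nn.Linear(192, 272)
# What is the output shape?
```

Input: (16, 192) -> Output: (16, 272)

Answer: (16, 272)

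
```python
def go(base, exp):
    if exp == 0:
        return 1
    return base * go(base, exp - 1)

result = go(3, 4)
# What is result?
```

go(3, 4) = 3 * 3 * 3 * 3 = 81

Answer: 81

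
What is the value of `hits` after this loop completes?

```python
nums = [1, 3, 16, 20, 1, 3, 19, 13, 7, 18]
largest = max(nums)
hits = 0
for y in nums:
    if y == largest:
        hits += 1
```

Count of max value 20 in [1, 3, 16, 20, 1, 3, 19, 13, 7, 18]
`hits` takes the values: 0 → 1

Answer: 1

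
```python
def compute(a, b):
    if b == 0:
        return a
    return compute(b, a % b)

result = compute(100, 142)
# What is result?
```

compute(100, 142) -> compute(142, 100) -> compute(100, 42) -> compute(42, 16) -> compute(16, 10) -> compute(10, 6) -> compute(6, 4) -> compute(4, 2) -> compute(2, 0) -> 2

Answer: 2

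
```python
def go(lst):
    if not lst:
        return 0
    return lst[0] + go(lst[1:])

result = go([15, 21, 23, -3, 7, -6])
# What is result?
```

15 + 21 + 23 + (-3) + 7 + (-6) + 0 = 57

Answer: 57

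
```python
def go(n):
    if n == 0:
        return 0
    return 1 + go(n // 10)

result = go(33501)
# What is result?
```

Count of digits of 33501: 5

Answer: 5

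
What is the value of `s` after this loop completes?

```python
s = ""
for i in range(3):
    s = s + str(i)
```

Concatenate digits 0 to 2
`s` takes the values: "" → "0" → "01" → "012"

Answer: "012"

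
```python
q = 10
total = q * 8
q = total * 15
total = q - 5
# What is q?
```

Trace:
`q = 10` → q = 10
`total = q * 8` → total = 80
`q = total * 15` → q = 1200
`total = q - 5` → total = 1195
So q = 1200

Answer: 1200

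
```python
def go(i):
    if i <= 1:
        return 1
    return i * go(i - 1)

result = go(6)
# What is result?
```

go(6) = 6 * 5 * 4 * 3 * 2 * 1 = 720

Answer: 720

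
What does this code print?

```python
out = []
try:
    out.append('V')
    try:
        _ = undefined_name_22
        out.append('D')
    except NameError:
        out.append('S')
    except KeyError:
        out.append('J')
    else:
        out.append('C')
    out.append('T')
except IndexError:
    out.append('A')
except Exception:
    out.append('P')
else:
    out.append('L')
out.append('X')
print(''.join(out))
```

Execution trace: 'V' (try body) → 'S' (inner except NameError) → 'T' (try body, no exception) → 'L' (else) → 'X' (after the try/except). Output: VSTLX

Answer: VSTLX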